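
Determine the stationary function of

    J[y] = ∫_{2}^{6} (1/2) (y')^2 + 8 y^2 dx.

The Lagrangian is L = (1/2) (y')^2 + 8 y^2.
Compute ∂L/∂y = 16y, ∂L/∂y' = y'.
The Euler-Lagrange equation d/dx(∂L/∂y') − ∂L/∂y = 0 reduces to
    y'' − 16 y = 0.
Its general solution is
    y(x) = A e^(4x) + B e^(−4x),
with A, B fixed by the endpoint conditions.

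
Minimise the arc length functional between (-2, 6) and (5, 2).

Arc-length functional: J[y] = ∫ sqrt(1 + (y')^2) dx.
Lagrangian L = sqrt(1 + (y')^2) has no explicit y dependence, so ∂L/∂y = 0 and the Euler-Lagrange equation gives
    d/dx( y' / sqrt(1 + (y')^2) ) = 0  ⇒  y' / sqrt(1 + (y')^2) = const.
Hence y' is constant, so y(x) is affine.
Fitting the endpoints (-2, 6) and (5, 2):
    slope m = (2 − 6) / (5 − (-2)) = -4/7,
    intercept c = 6 − m·(-2) = 34/7.
Extremal: y(x) = (-4/7) x + 34/7.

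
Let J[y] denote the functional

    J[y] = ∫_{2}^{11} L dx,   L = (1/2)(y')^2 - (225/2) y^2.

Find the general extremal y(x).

The Lagrangian is L = (1/2)(y')^2 - (225/2) y^2.
∂L/∂y = -225y.
∂L/∂y' = y'.
The Euler-Lagrange equation d/dx(∂L/∂y') − ∂L/∂y = 0 becomes:
    y'' + 225 y = 0
General solution: y(x) = A sin(15x) + B cos(15x), where A and B are arbitrary constants fixed by the endpoint conditions.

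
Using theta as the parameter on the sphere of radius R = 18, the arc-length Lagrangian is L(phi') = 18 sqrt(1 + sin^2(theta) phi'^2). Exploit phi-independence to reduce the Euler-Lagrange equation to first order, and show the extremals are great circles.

On the sphere of radius R = 18 with spherical coordinates (θ, φ), the induced metric is
    ds^2 = 324(dθ^2 + sin^2(θ) dφ^2).
Parameterise by θ; the arc-length functional is
    J[φ] = ∫ 18 sqrt(1 + sin^2(θ) (dφ/dθ)^2) dθ,
so L = 18 sqrt(1 + sin^2(θ) φ'^2). Compute
    ∂L/∂φ = 0  (L has no explicit φ dependence),
    ∂L/∂φ' = 18 sin^2(θ) φ' / sqrt(1 + sin^2(θ) φ'^2).
Since ∂L/∂φ = 0, the Euler-Lagrange equation
    d/dθ(∂L/∂φ') − ∂L/∂φ = 0
reduces to d/dθ(∂L/∂φ') = 0, i.e. the momentum conjugate to φ is conserved:
    18 sin^2(θ) φ' / sqrt(1 + sin^2(θ) φ'^2) = C.
The overall factor of 18 is constant, so dividing through gives Clairaut's relation sin^2(θ) φ' / sqrt(1 + sin^2(θ) φ'^2) = C' (with C' = C/18). Solving for φ' and integrating gives the great-circle family
    cot(θ) = A cos(φ − φ_0),
i.e. the intersection of the sphere with a plane through the origin. The two constants A and φ_0 (equivalently C and one phase) are fixed by the two endpoint conditions.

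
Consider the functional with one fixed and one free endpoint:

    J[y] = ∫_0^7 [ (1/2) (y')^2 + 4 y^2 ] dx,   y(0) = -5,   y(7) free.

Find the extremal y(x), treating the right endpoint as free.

The Lagrangian L = (1/2) (y')^2 + 4 y^2 gives
    ∂L/∂y = 8 y,   ∂L/∂y' = y'.
Euler-Lagrange: y'' − 8 y = 0.
With k = sqrt(8), the general solution is
    y(x) = A cosh(sqrt(8) x) + B sinh(sqrt(8) x).
Fixed left endpoint y(0) = -5 ⇒ A = -5.
The right endpoint x = 7 is free, so the natural (transversality) condition is ∂L/∂y' |_{x=7} = 0, i.e. y'(7) = 0.
Compute y'(x) = A k sinh(k x) + B k cosh(k x), so
    y'(7) = A k sinh(k·7) + B k cosh(k·7) = 0
    ⇒ B = −A tanh(k·7) = 5 tanh(sqrt(8)·7).
Therefore the extremal is
    y(x) = −5 cosh(sqrt(8) x) + 5 tanh(sqrt(8)·7) sinh(sqrt(8) x).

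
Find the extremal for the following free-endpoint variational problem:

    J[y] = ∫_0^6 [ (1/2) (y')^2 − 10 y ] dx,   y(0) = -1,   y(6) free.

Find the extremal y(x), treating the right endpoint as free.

The Lagrangian L = (1/2) (y')^2 − 10 y gives
    ∂L/∂y = −10,   ∂L/∂y' = y'.
Euler-Lagrange: d/dx(y') − (−10) = 0, i.e. y'' + 10 = 0, so
    y(x) = −(10/2) x^2 + C1 x + C2.
Fixed left endpoint y(0) = -1 ⇒ C2 = -1.
The right endpoint x = 6 is free, so the natural (transversality) condition is ∂L/∂y' |_{x=6} = 0, i.e. y'(6) = 0.
Compute y'(x) = −10 x + C1, so y'(6) = −60 + C1 = 0 ⇒ C1 = 60.
Therefore the extremal is
    y(x) = −5 x^2 + 60 x − 1.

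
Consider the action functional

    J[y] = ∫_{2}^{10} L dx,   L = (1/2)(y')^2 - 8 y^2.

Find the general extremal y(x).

The Lagrangian is L = (1/2)(y')^2 - 8 y^2.
∂L/∂y = -16y.
∂L/∂y' = y'.
The Euler-Lagrange equation d/dx(∂L/∂y') − ∂L/∂y = 0 becomes:
    y'' + 16 y = 0
General solution: y(x) = A sin(4x) + B cos(4x), where A and B are arbitrary constants fixed by the endpoint conditions.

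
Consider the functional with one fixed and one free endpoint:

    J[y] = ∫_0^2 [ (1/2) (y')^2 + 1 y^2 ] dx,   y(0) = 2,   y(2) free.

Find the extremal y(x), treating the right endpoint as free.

The Lagrangian L = (1/2) (y')^2 + 1 y^2 gives
    ∂L/∂y = 2 y,   ∂L/∂y' = y'.
Euler-Lagrange: y'' − 2 y = 0.
With k = sqrt(2), the general solution is
    y(x) = A cosh(sqrt(2) x) + B sinh(sqrt(2) x).
Fixed left endpoint y(0) = 2 ⇒ A = 2.
The right endpoint x = 2 is free, so the natural (transversality) condition is ∂L/∂y' |_{x=2} = 0, i.e. y'(2) = 0.
Compute y'(x) = A k sinh(k x) + B k cosh(k x), so
    y'(2) = A k sinh(k·2) + B k cosh(k·2) = 0
    ⇒ B = −A tanh(k·2) = − 2 tanh(sqrt(2)·2).
Therefore the extremal is
    y(x) = 2 cosh(sqrt(2) x) − 2 tanh(sqrt(2)·2) sinh(sqrt(2) x).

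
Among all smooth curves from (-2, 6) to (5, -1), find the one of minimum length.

Arc-length functional: J[y] = ∫ sqrt(1 + (y')^2) dx.
Lagrangian L = sqrt(1 + (y')^2) has no explicit y dependence, so ∂L/∂y = 0 and the Euler-Lagrange equation gives
    d/dx( y' / sqrt(1 + (y')^2) ) = 0  ⇒  y' / sqrt(1 + (y')^2) = const.
Hence y' is constant, so y(x) is affine.
Fitting the endpoints (-2, 6) and (5, -1):
    slope m = ((-1) − 6) / (5 − (-2)) = -1,
    intercept c = 6 − m·(-2) = 4.
Extremal: y(x) = -x + 4.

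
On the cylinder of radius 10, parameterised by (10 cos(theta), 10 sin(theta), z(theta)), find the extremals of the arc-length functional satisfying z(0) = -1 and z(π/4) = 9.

Parameterise the cylinder of radius R = 10 as
    r(θ) = (10 cos θ, 10 sin θ, z(θ)).
The arc-length element is
    ds = sqrt(100 + (dz/dθ)^2) dθ,
so the Lagrangian is L = sqrt(100 + z'^2).
L depends on z' only, not on z or θ, so ∂L/∂z = 0 and
    ∂L/∂z' = z' / sqrt(100 + z'^2).
The Euler-Lagrange equation gives
    d/dθ( z' / sqrt(100 + z'^2) ) = 0,
so z' is constant. Integrating once:
    z(θ) = a θ + b,
a helix on the cylinder (a straight line when the cylinder is unrolled). The constants a, b are determined by the endpoint conditions.
With endpoint conditions z(0) = -1 and z(π/4) = 9: from z(0) = b we get b = -1, and a·π/4 + -1 = 9 gives a = 40/π, so
    z(θ) = (40/π) θ − 1.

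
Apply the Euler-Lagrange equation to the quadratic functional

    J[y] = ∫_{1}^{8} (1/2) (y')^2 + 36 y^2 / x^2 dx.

The Lagrangian is L = (1/2) (y')^2 + 36 y^2 / x^2.
Compute ∂L/∂y = 72y/x^2, ∂L/∂y' = y'.
The Euler-Lagrange equation d/dx(∂L/∂y') − ∂L/∂y = 0 reduces to
    y'' − 72/x^2 · y = 0  (x > 0).
Its general solution is
    y(x) = A x^9 + B x^(-8),
with A, B fixed by the endpoint conditions.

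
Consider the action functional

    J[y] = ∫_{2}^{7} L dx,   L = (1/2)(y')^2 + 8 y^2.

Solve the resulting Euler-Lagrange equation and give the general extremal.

The Lagrangian is L = (1/2)(y')^2 + 8 y^2.
∂L/∂y = 16y.
∂L/∂y' = y'.
The Euler-Lagrange equation d/dx(∂L/∂y') − ∂L/∂y = 0 becomes:
    y'' - 16 y = 0
General solution: y(x) = A e^(4x) + B e^(-4x), where A and B are arbitrary constants fixed by the endpoint conditions.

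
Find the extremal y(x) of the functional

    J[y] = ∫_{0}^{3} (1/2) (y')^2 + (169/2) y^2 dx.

The Lagrangian is L = (1/2) (y')^2 + (169/2) y^2.
Compute ∂L/∂y = 169y, ∂L/∂y' = y'.
The Euler-Lagrange equation d/dx(∂L/∂y') − ∂L/∂y = 0 reduces to
    y'' − 169 y = 0.
Its general solution is
    y(x) = A e^(13x) + B e^(−13x),
with A, B fixed by the endpoint conditions.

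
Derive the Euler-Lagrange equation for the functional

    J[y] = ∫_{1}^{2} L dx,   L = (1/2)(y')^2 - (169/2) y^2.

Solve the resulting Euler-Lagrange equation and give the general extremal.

The Lagrangian is L = (1/2)(y')^2 - (169/2) y^2.
∂L/∂y = -169y.
∂L/∂y' = y'.
The Euler-Lagrange equation d/dx(∂L/∂y') − ∂L/∂y = 0 becomes:
    y'' + 169 y = 0
General solution: y(x) = A sin(13x) + B cos(13x), where A and B are arbitrary constants fixed by the endpoint conditions.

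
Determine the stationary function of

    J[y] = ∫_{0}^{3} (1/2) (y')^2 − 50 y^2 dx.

The Lagrangian is L = (1/2) (y')^2 − 50 y^2.
Compute ∂L/∂y = -100y, ∂L/∂y' = y'.
The Euler-Lagrange equation d/dx(∂L/∂y') − ∂L/∂y = 0 reduces to
    y'' + 100 y = 0.
Its general solution is
    y(x) = A sin(10x) + B cos(10x),
with A, B fixed by the endpoint conditions.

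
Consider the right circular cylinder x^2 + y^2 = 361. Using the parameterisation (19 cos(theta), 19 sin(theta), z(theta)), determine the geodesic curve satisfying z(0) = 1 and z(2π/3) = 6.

Parameterise the cylinder of radius R = 19 as
    r(θ) = (19 cos θ, 19 sin θ, z(θ)).
The arc-length element is
    ds = sqrt(361 + (dz/dθ)^2) dθ,
so the Lagrangian is L = sqrt(361 + z'^2).
L depends on z' only, not on z or θ, so ∂L/∂z = 0 and
    ∂L/∂z' = z' / sqrt(361 + z'^2).
The Euler-Lagrange equation gives
    d/dθ( z' / sqrt(361 + z'^2) ) = 0,
so z' is constant. Integrating once:
    z(θ) = a θ + b,
a helix on the cylinder (a straight line when the cylinder is unrolled). The constants a, b are determined by the endpoint conditions.
With endpoint conditions z(0) = 1 and z(2π/3) = 6: from z(0) = b we get b = 1, and a·2π/3 + 1 = 6 gives a = 15/(2π), so
    z(θ) = (15/(2π)) θ + 1.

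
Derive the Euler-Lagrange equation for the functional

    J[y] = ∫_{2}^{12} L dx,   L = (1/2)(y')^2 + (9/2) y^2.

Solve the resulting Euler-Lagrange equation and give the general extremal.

The Lagrangian is L = (1/2)(y')^2 + (9/2) y^2.
∂L/∂y = 9y.
∂L/∂y' = y'.
The Euler-Lagrange equation d/dx(∂L/∂y') − ∂L/∂y = 0 becomes:
    y'' - 9 y = 0
General solution: y(x) = A e^(3x) + B e^(-3x), where A and B are arbitrary constants fixed by the endpoint conditions.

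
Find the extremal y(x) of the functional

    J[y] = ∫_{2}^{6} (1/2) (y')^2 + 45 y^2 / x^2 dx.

The Lagrangian is L = (1/2) (y')^2 + 45 y^2 / x^2.
Compute ∂L/∂y = 90y/x^2, ∂L/∂y' = y'.
The Euler-Lagrange equation d/dx(∂L/∂y') − ∂L/∂y = 0 reduces to
    y'' − 90/x^2 · y = 0  (x > 0).
Its general solution is
    y(x) = A x^10 + B x^(-9),
with A, B fixed by the endpoint conditions.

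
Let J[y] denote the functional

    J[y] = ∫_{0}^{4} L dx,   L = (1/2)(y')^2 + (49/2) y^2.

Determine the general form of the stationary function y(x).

The Lagrangian is L = (1/2)(y')^2 + (49/2) y^2.
∂L/∂y = 49y.
∂L/∂y' = y'.
The Euler-Lagrange equation d/dx(∂L/∂y') − ∂L/∂y = 0 becomes:
    y'' - 49 y = 0
General solution: y(x) = A e^(7x) + B e^(-7x), where A and B are arbitrary constants fixed by the endpoint conditions.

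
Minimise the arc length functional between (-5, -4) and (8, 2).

Arc-length functional: J[y] = ∫ sqrt(1 + (y')^2) dx.
Lagrangian L = sqrt(1 + (y')^2) has no explicit y dependence, so ∂L/∂y = 0 and the Euler-Lagrange equation gives
    d/dx( y' / sqrt(1 + (y')^2) ) = 0  ⇒  y' / sqrt(1 + (y')^2) = const.
Hence y' is constant, so y(x) is affine.
Fitting the endpoints (-5, -4) and (8, 2):
    slope m = (2 − (-4)) / (8 − (-5)) = 6/13,
    intercept c = (-4) − m·(-5) = -22/13.
Extremal: y(x) = (6/13) x - 22/13.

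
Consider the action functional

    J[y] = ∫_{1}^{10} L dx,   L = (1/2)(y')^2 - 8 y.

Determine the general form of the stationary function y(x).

The Lagrangian is L = (1/2)(y')^2 - 8 y.
∂L/∂y = -8.
∂L/∂y' = y'.
The Euler-Lagrange equation d/dx(∂L/∂y') − ∂L/∂y = 0 becomes:
    y'' + 8 = 0
General solution: y(x) = -4 x^2 + A x + B, where A and B are arbitrary constants fixed by the endpoint conditions.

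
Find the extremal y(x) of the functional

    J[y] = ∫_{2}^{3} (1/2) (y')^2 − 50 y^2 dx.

The Lagrangian is L = (1/2) (y')^2 − 50 y^2.
Compute ∂L/∂y = -100y, ∂L/∂y' = y'.
The Euler-Lagrange equation d/dx(∂L/∂y') − ∂L/∂y = 0 reduces to
    y'' + 100 y = 0.
Its general solution is
    y(x) = A sin(10x) + B cos(10x),
with A, B fixed by the endpoint conditions.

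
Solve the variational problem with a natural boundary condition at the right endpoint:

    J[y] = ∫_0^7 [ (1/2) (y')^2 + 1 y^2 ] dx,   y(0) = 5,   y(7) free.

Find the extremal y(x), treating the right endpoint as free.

The Lagrangian L = (1/2) (y')^2 + 1 y^2 gives
    ∂L/∂y = 2 y,   ∂L/∂y' = y'.
Euler-Lagrange: y'' − 2 y = 0.
With k = sqrt(2), the general solution is
    y(x) = A cosh(sqrt(2) x) + B sinh(sqrt(2) x).
Fixed left endpoint y(0) = 5 ⇒ A = 5.
The right endpoint x = 7 is free, so the natural (transversality) condition is ∂L/∂y' |_{x=7} = 0, i.e. y'(7) = 0.
Compute y'(x) = A k sinh(k x) + B k cosh(k x), so
    y'(7) = A k sinh(k·7) + B k cosh(k·7) = 0
    ⇒ B = −A tanh(k·7) = − 5 tanh(sqrt(2)·7).
Therefore the extremal is
    y(x) = 5 cosh(sqrt(2) x) − 5 tanh(sqrt(2)·7) sinh(sqrt(2) x).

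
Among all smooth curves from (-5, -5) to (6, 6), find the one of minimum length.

Arc-length functional: J[y] = ∫ sqrt(1 + (y')^2) dx.
Lagrangian L = sqrt(1 + (y')^2) has no explicit y dependence, so ∂L/∂y = 0 and the Euler-Lagrange equation gives
    d/dx( y' / sqrt(1 + (y')^2) ) = 0  ⇒  y' / sqrt(1 + (y')^2) = const.
Hence y' is constant, so y(x) is affine.
Fitting the endpoints (-5, -5) and (6, 6):
    slope m = (6 − (-5)) / (6 − (-5)) = 1,
    intercept c = (-5) − m·(-5) = 0.
Extremal: y(x) = x.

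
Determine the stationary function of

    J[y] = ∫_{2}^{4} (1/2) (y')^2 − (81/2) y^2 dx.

The Lagrangian is L = (1/2) (y')^2 − (81/2) y^2.
Compute ∂L/∂y = -81y, ∂L/∂y' = y'.
The Euler-Lagrange equation d/dx(∂L/∂y') − ∂L/∂y = 0 reduces to
    y'' + 81 y = 0.
Its general solution is
    y(x) = A sin(9x) + B cos(9x),
with A, B fixed by the endpoint conditions.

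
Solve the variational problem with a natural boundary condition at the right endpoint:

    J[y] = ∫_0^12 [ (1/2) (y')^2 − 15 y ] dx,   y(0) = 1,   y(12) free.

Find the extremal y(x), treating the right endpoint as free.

The Lagrangian L = (1/2) (y')^2 − 15 y gives
    ∂L/∂y = −15,   ∂L/∂y' = y'.
Euler-Lagrange: d/dx(y') − (−15) = 0, i.e. y'' + 15 = 0, so
    y(x) = −(15/2) x^2 + C1 x + C2.
Fixed left endpoint y(0) = 1 ⇒ C2 = 1.
The right endpoint x = 12 is free, so the natural (transversality) condition is ∂L/∂y' |_{x=12} = 0, i.e. y'(12) = 0.
Compute y'(x) = −15 x + C1, so y'(12) = −180 + C1 = 0 ⇒ C1 = 180.
Therefore the extremal is
    y(x) = −(15/2) x^2 + 180 x + 1.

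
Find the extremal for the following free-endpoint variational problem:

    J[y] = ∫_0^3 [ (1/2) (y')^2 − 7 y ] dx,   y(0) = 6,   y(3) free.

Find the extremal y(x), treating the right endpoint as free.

The Lagrangian L = (1/2) (y')^2 − 7 y gives
    ∂L/∂y = −7,   ∂L/∂y' = y'.
Euler-Lagrange: d/dx(y') − (−7) = 0, i.e. y'' + 7 = 0, so
    y(x) = −(7/2) x^2 + C1 x + C2.
Fixed left endpoint y(0) = 6 ⇒ C2 = 6.
The right endpoint x = 3 is free, so the natural (transversality) condition is ∂L/∂y' |_{x=3} = 0, i.e. y'(3) = 0.
Compute y'(x) = −7 x + C1, so y'(3) = −21 + C1 = 0 ⇒ C1 = 21.
Therefore the extremal is
    y(x) = −(7/2) x^2 + 21 x + 6.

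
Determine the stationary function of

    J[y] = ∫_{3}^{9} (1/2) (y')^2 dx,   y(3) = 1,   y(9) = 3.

The Lagrangian is L = (1/2) (y')^2.
Compute ∂L/∂y = 0, ∂L/∂y' = y'.
The Euler-Lagrange equation d/dx(∂L/∂y') − ∂L/∂y = 0 reduces to
    y'' = 0.
Its general solution is
    y(x) = A x + B,
with A, B fixed by the endpoint conditions.
Applying the endpoint conditions y(3) = 1 and y(9) = 3: solve A·3 + B = 1 and A·9 + B = 3. Subtracting gives A(9 − 3) = 3 − 1, so A = 1/3, and B = 1 − A·3 = 0. Therefore
    y(x) = (1/3) x.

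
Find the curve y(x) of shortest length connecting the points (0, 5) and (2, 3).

Arc-length functional: J[y] = ∫ sqrt(1 + (y')^2) dx.
Lagrangian L = sqrt(1 + (y')^2) has no explicit y dependence, so ∂L/∂y = 0 and the Euler-Lagrange equation gives
    d/dx( y' / sqrt(1 + (y')^2) ) = 0  ⇒  y' / sqrt(1 + (y')^2) = const.
Hence y' is constant, so y(x) is affine.
Fitting the endpoints (0, 5) and (2, 3):
    slope m = (3 − 5) / (2 − 0) = -1,
    intercept c = 5 − m·0 = 5.
Extremal: y(x) = -x + 5.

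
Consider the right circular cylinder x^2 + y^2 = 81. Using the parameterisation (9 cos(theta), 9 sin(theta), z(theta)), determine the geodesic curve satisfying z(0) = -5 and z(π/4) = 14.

Parameterise the cylinder of radius R = 9 as
    r(θ) = (9 cos θ, 9 sin θ, z(θ)).
The arc-length element is
    ds = sqrt(81 + (dz/dθ)^2) dθ,
so the Lagrangian is L = sqrt(81 + z'^2).
L depends on z' only, not on z or θ, so ∂L/∂z = 0 and
    ∂L/∂z' = z' / sqrt(81 + z'^2).
The Euler-Lagrange equation gives
    d/dθ( z' / sqrt(81 + z'^2) ) = 0,
so z' is constant. Integrating once:
    z(θ) = a θ + b,
a helix on the cylinder (a straight line when the cylinder is unrolled). The constants a, b are determined by the endpoint conditions.
With endpoint conditions z(0) = -5 and z(π/4) = 14: from z(0) = b we get b = -5, and a·π/4 + -5 = 14 gives a = 76/π, so
    z(θ) = (76/π) θ − 5.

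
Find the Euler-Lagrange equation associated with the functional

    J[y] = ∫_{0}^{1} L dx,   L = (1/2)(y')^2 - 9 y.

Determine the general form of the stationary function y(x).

The Lagrangian is L = (1/2)(y')^2 - 9 y.
∂L/∂y = -9.
∂L/∂y' = y'.
The Euler-Lagrange equation d/dx(∂L/∂y') − ∂L/∂y = 0 becomes:
    y'' + 9 = 0
General solution: y(x) = -(9/2) x^2 + A x + B, where A and B are arbitrary constants fixed by the endpoint conditions.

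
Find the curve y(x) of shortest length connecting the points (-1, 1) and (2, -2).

Arc-length functional: J[y] = ∫ sqrt(1 + (y')^2) dx.
Lagrangian L = sqrt(1 + (y')^2) has no explicit y dependence, so ∂L/∂y = 0 and the Euler-Lagrange equation gives
    d/dx( y' / sqrt(1 + (y')^2) ) = 0  ⇒  y' / sqrt(1 + (y')^2) = const.
Hence y' is constant, so y(x) is affine.
Fitting the endpoints (-1, 1) and (2, -2):
    slope m = ((-2) − 1) / (2 − (-1)) = -1,
    intercept c = 1 − m·(-1) = 0.
Extremal: y(x) = -x.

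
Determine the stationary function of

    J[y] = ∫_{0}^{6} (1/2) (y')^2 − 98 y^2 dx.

The Lagrangian is L = (1/2) (y')^2 − 98 y^2.
Compute ∂L/∂y = -196y, ∂L/∂y' = y'.
The Euler-Lagrange equation d/dx(∂L/∂y') − ∂L/∂y = 0 reduces to
    y'' + 196 y = 0.
Its general solution is
    y(x) = A sin(14x) + B cos(14x),
with A, B fixed by the endpoint conditions.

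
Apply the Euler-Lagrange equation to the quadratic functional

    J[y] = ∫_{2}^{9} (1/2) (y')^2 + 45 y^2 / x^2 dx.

The Lagrangian is L = (1/2) (y')^2 + 45 y^2 / x^2.
Compute ∂L/∂y = 90y/x^2, ∂L/∂y' = y'.
The Euler-Lagrange equation d/dx(∂L/∂y') − ∂L/∂y = 0 reduces to
    y'' − 90/x^2 · y = 0  (x > 0).
Its general solution is
    y(x) = A x^10 + B x^(-9),
with A, B fixed by the endpoint conditions.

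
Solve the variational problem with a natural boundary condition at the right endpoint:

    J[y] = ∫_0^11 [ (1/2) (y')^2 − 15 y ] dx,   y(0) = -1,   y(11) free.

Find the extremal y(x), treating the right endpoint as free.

The Lagrangian L = (1/2) (y')^2 − 15 y gives
    ∂L/∂y = −15,   ∂L/∂y' = y'.
Euler-Lagrange: d/dx(y') − (−15) = 0, i.e. y'' + 15 = 0, so
    y(x) = −(15/2) x^2 + C1 x + C2.
Fixed left endpoint y(0) = -1 ⇒ C2 = -1.
The right endpoint x = 11 is free, so the natural (transversality) condition is ∂L/∂y' |_{x=11} = 0, i.e. y'(11) = 0.
Compute y'(x) = −15 x + C1, so y'(11) = −165 + C1 = 0 ⇒ C1 = 165.
Therefore the extremal is
    y(x) = −(15/2) x^2 + 165 x − 1.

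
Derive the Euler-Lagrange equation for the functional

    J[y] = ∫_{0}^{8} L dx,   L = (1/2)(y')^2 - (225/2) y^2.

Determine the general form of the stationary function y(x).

The Lagrangian is L = (1/2)(y')^2 - (225/2) y^2.
∂L/∂y = -225y.
∂L/∂y' = y'.
The Euler-Lagrange equation d/dx(∂L/∂y') − ∂L/∂y = 0 becomes:
    y'' + 225 y = 0
General solution: y(x) = A sin(15x) + B cos(15x), where A and B are arbitrary constants fixed by the endpoint conditions.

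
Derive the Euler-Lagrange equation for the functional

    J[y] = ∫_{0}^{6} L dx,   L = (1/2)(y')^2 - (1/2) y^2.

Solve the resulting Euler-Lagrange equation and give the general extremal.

The Lagrangian is L = (1/2)(y')^2 - (1/2) y^2.
∂L/∂y = -y.
∂L/∂y' = y'.
The Euler-Lagrange equation d/dx(∂L/∂y') − ∂L/∂y = 0 becomes:
    y'' + y = 0
General solution: y(x) = A sin(x) + B cos(x), where A and B are arbitrary constants fixed by the endpoint conditions.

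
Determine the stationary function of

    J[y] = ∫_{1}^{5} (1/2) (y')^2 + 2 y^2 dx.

The Lagrangian is L = (1/2) (y')^2 + 2 y^2.
Compute ∂L/∂y = 4y, ∂L/∂y' = y'.
The Euler-Lagrange equation d/dx(∂L/∂y') − ∂L/∂y = 0 reduces to
    y'' − 4 y = 0.
Its general solution is
    y(x) = A e^(2x) + B e^(−2x),
with A, B fixed by the endpoint conditions.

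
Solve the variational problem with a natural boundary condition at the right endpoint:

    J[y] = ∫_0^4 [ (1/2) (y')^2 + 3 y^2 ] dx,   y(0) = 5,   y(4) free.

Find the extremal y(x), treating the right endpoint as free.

The Lagrangian L = (1/2) (y')^2 + 3 y^2 gives
    ∂L/∂y = 6 y,   ∂L/∂y' = y'.
Euler-Lagrange: y'' − 6 y = 0.
With k = sqrt(6), the general solution is
    y(x) = A cosh(sqrt(6) x) + B sinh(sqrt(6) x).
Fixed left endpoint y(0) = 5 ⇒ A = 5.
The right endpoint x = 4 is free, so the natural (transversality) condition is ∂L/∂y' |_{x=4} = 0, i.e. y'(4) = 0.
Compute y'(x) = A k sinh(k x) + B k cosh(k x), so
    y'(4) = A k sinh(k·4) + B k cosh(k·4) = 0
    ⇒ B = −A tanh(k·4) = − 5 tanh(sqrt(6)·4).
Therefore the extremal is
    y(x) = 5 cosh(sqrt(6) x) − 5 tanh(sqrt(6)·4) sinh(sqrt(6) x).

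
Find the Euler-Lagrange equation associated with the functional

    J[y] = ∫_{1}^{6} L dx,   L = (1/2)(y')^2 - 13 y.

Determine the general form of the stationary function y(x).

The Lagrangian is L = (1/2)(y')^2 - 13 y.
∂L/∂y = -13.
∂L/∂y' = y'.
The Euler-Lagrange equation d/dx(∂L/∂y') − ∂L/∂y = 0 becomes:
    y'' + 13 = 0
General solution: y(x) = -(13/2) x^2 + A x + B, where A and B are arbitrary constants fixed by the endpoint conditions.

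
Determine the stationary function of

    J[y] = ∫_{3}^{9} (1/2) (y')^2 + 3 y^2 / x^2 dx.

The Lagrangian is L = (1/2) (y')^2 + 3 y^2 / x^2.
Compute ∂L/∂y = 6y/x^2, ∂L/∂y' = y'.
The Euler-Lagrange equation d/dx(∂L/∂y') − ∂L/∂y = 0 reduces to
    y'' − 6/x^2 · y = 0  (x > 0).
Its general solution is
    y(x) = A x^3 + B x^(-2),
with A, B fixed by the endpoint conditions.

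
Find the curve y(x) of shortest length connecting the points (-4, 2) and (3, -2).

Arc-length functional: J[y] = ∫ sqrt(1 + (y')^2) dx.
Lagrangian L = sqrt(1 + (y')^2) has no explicit y dependence, so ∂L/∂y = 0 and the Euler-Lagrange equation gives
    d/dx( y' / sqrt(1 + (y')^2) ) = 0  ⇒  y' / sqrt(1 + (y')^2) = const.
Hence y' is constant, so y(x) is affine.
Fitting the endpoints (-4, 2) and (3, -2):
    slope m = ((-2) − 2) / (3 − (-4)) = -4/7,
    intercept c = 2 − m·(-4) = -2/7.
Extremal: y(x) = (-4/7) x - 2/7.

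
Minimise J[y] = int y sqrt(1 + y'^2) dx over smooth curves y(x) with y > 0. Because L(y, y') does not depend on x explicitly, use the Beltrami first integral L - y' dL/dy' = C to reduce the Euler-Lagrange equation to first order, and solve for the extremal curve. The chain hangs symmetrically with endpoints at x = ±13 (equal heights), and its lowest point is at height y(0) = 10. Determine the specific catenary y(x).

The Lagrangian L(y, y') = y sqrt(1 + y'^2) has no explicit x dependence, so the Beltrami identity applies:
    L − y' ∂L/∂y' = C.
Compute ∂L/∂y' = y · y' / sqrt(1 + y'^2). Then
    L − y' ∂L/∂y'
    = y sqrt(1 + y'^2) − y · y'^2 / sqrt(1 + y'^2)
    = y (1 + y'^2 − y'^2) / sqrt(1 + y'^2)
    = y / sqrt(1 + y'^2) = C.
Squaring gives y^2 = C^2 (1 + y'^2), i.e.
    y'^2 = y^2 / C^2 − 1.
Separating variables,
    dy / sqrt(y^2 − C^2) = dx / C,
and integrating gives arccosh(y / C) = (x − a)/C, so
    y(x) = C cosh((x − a)/C),
the catenary. The constants C and a are fixed by the two endpoint conditions (and, for the hanging-chain problem, the length constraint selects C).
Now fit the given data. The endpoints x = ±13 are symmetric at equal height, so the catenary is even about its minimum: a = 0 and y(x) = C cosh(x/C). The lowest point is y(0) = C cosh(0) = C, and we are told y(0) = 10, so C = 10. Therefore
    y(x) = 10 cosh(x/10),
and at the endpoints
    y(±13) = 10 cosh(13/10).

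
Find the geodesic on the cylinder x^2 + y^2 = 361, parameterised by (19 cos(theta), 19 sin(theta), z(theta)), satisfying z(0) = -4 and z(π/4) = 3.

Parameterise the cylinder of radius R = 19 as
    r(θ) = (19 cos θ, 19 sin θ, z(θ)).
The arc-length element is
    ds = sqrt(361 + (dz/dθ)^2) dθ,
so the Lagrangian is L = sqrt(361 + z'^2).
L depends on z' only, not on z or θ, so ∂L/∂z = 0 and
    ∂L/∂z' = z' / sqrt(361 + z'^2).
The Euler-Lagrange equation gives
    d/dθ( z' / sqrt(361 + z'^2) ) = 0,
so z' is constant. Integrating once:
    z(θ) = a θ + b,
a helix on the cylinder (a straight line when the cylinder is unrolled). The constants a, b are determined by the endpoint conditions.
With endpoint conditions z(0) = -4 and z(π/4) = 3: from z(0) = b we get b = -4, and a·π/4 + -4 = 3 gives a = 28/π, so
    z(θ) = (28/π) θ − 4.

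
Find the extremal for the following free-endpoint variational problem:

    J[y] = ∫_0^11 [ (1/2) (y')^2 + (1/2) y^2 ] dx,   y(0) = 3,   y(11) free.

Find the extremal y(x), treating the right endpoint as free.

The Lagrangian L = (1/2) (y')^2 + (1/2) y^2 gives
    ∂L/∂y = 1 y,   ∂L/∂y' = y'.
Euler-Lagrange: y'' − y = 0.
With k = 1, the general solution is
    y(x) = A cosh(x) + B sinh(x).
Fixed left endpoint y(0) = 3 ⇒ A = 3.
The right endpoint x = 11 is free, so the natural (transversality) condition is ∂L/∂y' |_{x=11} = 0, i.e. y'(11) = 0.
Compute y'(x) = A k sinh(k x) + B k cosh(k x), so
    y'(11) = A k sinh(k·11) + B k cosh(k·11) = 0
    ⇒ B = −A tanh(k·11) = − 3 tanh(1·11).
Therefore the extremal is
    y(x) = 3 cosh(1 x) − 3 tanh(1·11) sinh(1 x).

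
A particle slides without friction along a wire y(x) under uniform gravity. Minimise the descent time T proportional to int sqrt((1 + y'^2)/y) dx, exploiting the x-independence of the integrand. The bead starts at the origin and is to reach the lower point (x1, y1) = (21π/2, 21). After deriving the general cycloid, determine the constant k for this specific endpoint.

The Lagrangian L = sqrt((1 + y'^2) / y) has no explicit x dependence, so the Beltrami identity applies:
    L − y' ∂L/∂y' = C.
Compute ∂L/∂y' = y' / sqrt(y (1 + y'^2)).
Substitute:
    sqrt((1 + y'^2)/y) − y'·y' / sqrt(y (1 + y'^2))
    = (1 + y'^2) / sqrt(y (1 + y'^2)) − y'^2 / sqrt(y (1 + y'^2))
    = 1 / sqrt(y (1 + y'^2)) = C.
Squaring and rearranging gives the first integral
    y (1 + y'^2) = 1/C^2 =: k   (constant).
Solving this first-order ODE by the substitution
    y = (k/2)(1 − cos θ)
yields the cycloid parameterisation
    x(θ) = (k/2)(θ − sin θ),   y(θ) = (k/2)(1 − cos θ).
The constant k is fixed by the endpoint condition.
Now fit the given lower endpoint (x1, y1) = (21π/2, 21). At the bottom of the first arch (θ = π), the parametric equations give
    y(π) = (k/2)(1 − cos π) = k,
    x(π) = (k/2)(π − sin π) = kπ/2.
Matching y(π) = 21 gives k = 21, consistent with x(π) = 21π/2. Therefore the specific cycloid is
    x(θ) = (21/2)(θ − sin θ),   y(θ) = (21/2)(1 − cos θ).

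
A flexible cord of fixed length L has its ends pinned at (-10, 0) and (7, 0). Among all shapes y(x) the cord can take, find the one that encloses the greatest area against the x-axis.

Set up the augmented Lagrangian using a multiplier λ for the length constraint:
    F(y, y') = y − λ sqrt(1 + y'^2).
F has no explicit x dependence, so the Beltrami identity yields a first integral
    F − y' ∂F/∂y' = C.
Compute ∂F/∂y' = −λ y' / sqrt(1 + y'^2). Then
    y − λ sqrt(1 + y'^2) + λ y'^2 / sqrt(1 + y'^2) = C
    ⇒  y − λ / sqrt(1 + y'^2) = C.
Solving for y' and integrating gives
    (x − a)^2 + (y − b)^2 = λ^2,
a circular arc of radius λ. The constants a, b are determined by the endpoint conditions y(-10) = y(7) = 0, and λ is fixed implicitly by the length constraint
    ∫_{-10}^{7} sqrt(1 + y'^2) dx = L.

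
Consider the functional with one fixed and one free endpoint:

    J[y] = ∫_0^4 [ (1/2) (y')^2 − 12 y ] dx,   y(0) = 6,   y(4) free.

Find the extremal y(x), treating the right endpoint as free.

The Lagrangian L = (1/2) (y')^2 − 12 y gives
    ∂L/∂y = −12,   ∂L/∂y' = y'.
Euler-Lagrange: d/dx(y') − (−12) = 0, i.e. y'' + 12 = 0, so
    y(x) = −(12/2) x^2 + C1 x + C2.
Fixed left endpoint y(0) = 6 ⇒ C2 = 6.
The right endpoint x = 4 is free, so the natural (transversality) condition is ∂L/∂y' |_{x=4} = 0, i.e. y'(4) = 0.
Compute y'(x) = −12 x + C1, so y'(4) = −48 + C1 = 0 ⇒ C1 = 48.
Therefore the extremal is
    y(x) = −6 x^2 + 48 x + 6.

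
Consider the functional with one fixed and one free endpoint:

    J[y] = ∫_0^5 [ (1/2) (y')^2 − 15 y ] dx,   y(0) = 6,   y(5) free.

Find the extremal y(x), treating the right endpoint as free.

The Lagrangian L = (1/2) (y')^2 − 15 y gives
    ∂L/∂y = −15,   ∂L/∂y' = y'.
Euler-Lagrange: d/dx(y') − (−15) = 0, i.e. y'' + 15 = 0, so
    y(x) = −(15/2) x^2 + C1 x + C2.
Fixed left endpoint y(0) = 6 ⇒ C2 = 6.
The right endpoint x = 5 is free, so the natural (transversality) condition is ∂L/∂y' |_{x=5} = 0, i.e. y'(5) = 0.
Compute y'(x) = −15 x + C1, so y'(5) = −75 + C1 = 0 ⇒ C1 = 75.
Therefore the extremal is
    y(x) = −(15/2) x^2 + 75 x + 6.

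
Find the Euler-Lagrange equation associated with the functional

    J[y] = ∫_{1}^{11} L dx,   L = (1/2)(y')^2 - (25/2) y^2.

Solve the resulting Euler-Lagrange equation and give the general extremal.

The Lagrangian is L = (1/2)(y')^2 - (25/2) y^2.
∂L/∂y = -25y.
∂L/∂y' = y'.
The Euler-Lagrange equation d/dx(∂L/∂y') − ∂L/∂y = 0 becomes:
    y'' + 25 y = 0
General solution: y(x) = A sin(5x) + B cos(5x), where A and B are arbitrary constants fixed by the endpoint conditions.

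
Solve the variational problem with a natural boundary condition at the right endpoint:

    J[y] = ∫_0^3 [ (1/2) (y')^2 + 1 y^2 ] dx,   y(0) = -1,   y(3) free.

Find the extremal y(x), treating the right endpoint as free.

The Lagrangian L = (1/2) (y')^2 + 1 y^2 gives
    ∂L/∂y = 2 y,   ∂L/∂y' = y'.
Euler-Lagrange: y'' − 2 y = 0.
With k = sqrt(2), the general solution is
    y(x) = A cosh(sqrt(2) x) + B sinh(sqrt(2) x).
Fixed left endpoint y(0) = -1 ⇒ A = -1.
The right endpoint x = 3 is free, so the natural (transversality) condition is ∂L/∂y' |_{x=3} = 0, i.e. y'(3) = 0.
Compute y'(x) = A k sinh(k x) + B k cosh(k x), so
    y'(3) = A k sinh(k·3) + B k cosh(k·3) = 0
    ⇒ B = −A tanh(k·3) = tanh(sqrt(2)·3).
Therefore the extremal is
    y(x) = −cosh(sqrt(2) x) + tanh(sqrt(2)·3) sinh(sqrt(2) x).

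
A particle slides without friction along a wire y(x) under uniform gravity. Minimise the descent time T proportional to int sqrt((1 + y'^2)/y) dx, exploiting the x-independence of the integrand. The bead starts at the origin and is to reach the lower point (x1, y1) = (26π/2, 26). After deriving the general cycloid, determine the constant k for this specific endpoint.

The Lagrangian L = sqrt((1 + y'^2) / y) has no explicit x dependence, so the Beltrami identity applies:
    L − y' ∂L/∂y' = C.
Compute ∂L/∂y' = y' / sqrt(y (1 + y'^2)).
Substitute:
    sqrt((1 + y'^2)/y) − y'·y' / sqrt(y (1 + y'^2))
    = (1 + y'^2) / sqrt(y (1 + y'^2)) − y'^2 / sqrt(y (1 + y'^2))
    = 1 / sqrt(y (1 + y'^2)) = C.
Squaring and rearranging gives the first integral
    y (1 + y'^2) = 1/C^2 =: k   (constant).
Solving this first-order ODE by the substitution
    y = (k/2)(1 − cos θ)
yields the cycloid parameterisation
    x(θ) = (k/2)(θ − sin θ),   y(θ) = (k/2)(1 − cos θ).
The constant k is fixed by the endpoint condition.
Now fit the given lower endpoint (x1, y1) = (26π/2, 26). At the bottom of the first arch (θ = π), the parametric equations give
    y(π) = (k/2)(1 − cos π) = k,
    x(π) = (k/2)(π − sin π) = kπ/2.
Matching y(π) = 26 gives k = 26, consistent with x(π) = 26π/2. Therefore the specific cycloid is
    x(θ) = (26/2)(θ − sin θ),   y(θ) = (26/2)(1 − cos θ).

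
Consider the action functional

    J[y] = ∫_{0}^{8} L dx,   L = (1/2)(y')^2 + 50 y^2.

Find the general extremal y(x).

The Lagrangian is L = (1/2)(y')^2 + 50 y^2.
∂L/∂y = 100y.
∂L/∂y' = y'.
The Euler-Lagrange equation d/dx(∂L/∂y') − ∂L/∂y = 0 becomes:
    y'' - 100 y = 0
General solution: y(x) = A e^(10x) + B e^(-10x), where A and B are arbitrary constants fixed by the endpoint conditions.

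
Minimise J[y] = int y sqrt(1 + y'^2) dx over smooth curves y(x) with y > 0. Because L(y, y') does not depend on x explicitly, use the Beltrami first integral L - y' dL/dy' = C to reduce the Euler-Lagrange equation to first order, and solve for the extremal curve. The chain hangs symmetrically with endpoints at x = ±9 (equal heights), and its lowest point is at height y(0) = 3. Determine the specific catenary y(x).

The Lagrangian L(y, y') = y sqrt(1 + y'^2) has no explicit x dependence, so the Beltrami identity applies:
    L − y' ∂L/∂y' = C.
Compute ∂L/∂y' = y · y' / sqrt(1 + y'^2). Then
    L − y' ∂L/∂y'
    = y sqrt(1 + y'^2) − y · y'^2 / sqrt(1 + y'^2)
    = y (1 + y'^2 − y'^2) / sqrt(1 + y'^2)
    = y / sqrt(1 + y'^2) = C.
Squaring gives y^2 = C^2 (1 + y'^2), i.e.
    y'^2 = y^2 / C^2 − 1.
Separating variables,
    dy / sqrt(y^2 − C^2) = dx / C,
and integrating gives arccosh(y / C) = (x − a)/C, so
    y(x) = C cosh((x − a)/C),
the catenary. The constants C and a are fixed by the two endpoint conditions (and, for the hanging-chain problem, the length constraint selects C).
Now fit the given data. The endpoints x = ±9 are symmetric at equal height, so the catenary is even about its minimum: a = 0 and y(x) = C cosh(x/C). The lowest point is y(0) = C cosh(0) = C, and we are told y(0) = 3, so C = 3. Therefore
    y(x) = 3 cosh(x/3),
and at the endpoints
    y(±9) = 3 cosh(9/3).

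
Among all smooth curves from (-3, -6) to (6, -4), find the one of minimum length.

Arc-length functional: J[y] = ∫ sqrt(1 + (y')^2) dx.
Lagrangian L = sqrt(1 + (y')^2) has no explicit y dependence, so ∂L/∂y = 0 and the Euler-Lagrange equation gives
    d/dx( y' / sqrt(1 + (y')^2) ) = 0  ⇒  y' / sqrt(1 + (y')^2) = const.
Hence y' is constant, so y(x) is affine.
Fitting the endpoints (-3, -6) and (6, -4):
    slope m = ((-4) − (-6)) / (6 − (-3)) = 2/9,
    intercept c = (-6) − m·(-3) = -16/3.
Extremal: y(x) = (2/9) x - 16/3.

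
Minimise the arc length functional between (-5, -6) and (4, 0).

Arc-length functional: J[y] = ∫ sqrt(1 + (y')^2) dx.
Lagrangian L = sqrt(1 + (y')^2) has no explicit y dependence, so ∂L/∂y = 0 and the Euler-Lagrange equation gives
    d/dx( y' / sqrt(1 + (y')^2) ) = 0  ⇒  y' / sqrt(1 + (y')^2) = const.
Hence y' is constant, so y(x) is affine.
Fitting the endpoints (-5, -6) and (4, 0):
    slope m = (0 − (-6)) / (4 − (-5)) = 2/3,
    intercept c = (-6) − m·(-5) = -8/3.
Extremal: y(x) = (2/3) x - 8/3.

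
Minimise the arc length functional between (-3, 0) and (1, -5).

Arc-length functional: J[y] = ∫ sqrt(1 + (y')^2) dx.
Lagrangian L = sqrt(1 + (y')^2) has no explicit y dependence, so ∂L/∂y = 0 and the Euler-Lagrange equation gives
    d/dx( y' / sqrt(1 + (y')^2) ) = 0  ⇒  y' / sqrt(1 + (y')^2) = const.
Hence y' is constant, so y(x) is affine.
Fitting the endpoints (-3, 0) and (1, -5):
    slope m = ((-5) − 0) / (1 − (-3)) = -5/4,
    intercept c = 0 − m·(-3) = -15/4.
Extremal: y(x) = (-5/4) x - 15/4.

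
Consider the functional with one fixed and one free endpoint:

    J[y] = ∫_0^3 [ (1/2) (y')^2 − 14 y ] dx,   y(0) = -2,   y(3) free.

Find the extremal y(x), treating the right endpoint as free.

The Lagrangian L = (1/2) (y')^2 − 14 y gives
    ∂L/∂y = −14,   ∂L/∂y' = y'.
Euler-Lagrange: d/dx(y') − (−14) = 0, i.e. y'' + 14 = 0, so
    y(x) = −(14/2) x^2 + C1 x + C2.
Fixed left endpoint y(0) = -2 ⇒ C2 = -2.
The right endpoint x = 3 is free, so the natural (transversality) condition is ∂L/∂y' |_{x=3} = 0, i.e. y'(3) = 0.
Compute y'(x) = −14 x + C1, so y'(3) = −42 + C1 = 0 ⇒ C1 = 42.
Therefore the extremal is
    y(x) = −7 x^2 + 42 x − 2.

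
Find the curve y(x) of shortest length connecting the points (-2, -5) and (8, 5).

Arc-length functional: J[y] = ∫ sqrt(1 + (y')^2) dx.
Lagrangian L = sqrt(1 + (y')^2) has no explicit y dependence, so ∂L/∂y = 0 and the Euler-Lagrange equation gives
    d/dx( y' / sqrt(1 + (y')^2) ) = 0  ⇒  y' / sqrt(1 + (y')^2) = const.
Hence y' is constant, so y(x) is affine.
Fitting the endpoints (-2, -5) and (8, 5):
    slope m = (5 − (-5)) / (8 − (-2)) = 1,
    intercept c = (-5) − m·(-2) = -3.
Extremal: y(x) = x - 3.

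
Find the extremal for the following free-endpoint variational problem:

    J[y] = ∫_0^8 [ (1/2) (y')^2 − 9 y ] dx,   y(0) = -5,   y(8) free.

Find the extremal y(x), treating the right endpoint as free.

The Lagrangian L = (1/2) (y')^2 − 9 y gives
    ∂L/∂y = −9,   ∂L/∂y' = y'.
Euler-Lagrange: d/dx(y') − (−9) = 0, i.e. y'' + 9 = 0, so
    y(x) = −(9/2) x^2 + C1 x + C2.
Fixed left endpoint y(0) = -5 ⇒ C2 = -5.
The right endpoint x = 8 is free, so the natural (transversality) condition is ∂L/∂y' |_{x=8} = 0, i.e. y'(8) = 0.
Compute y'(x) = −9 x + C1, so y'(8) = −72 + C1 = 0 ⇒ C1 = 72.
Therefore the extremal is
    y(x) = −(9/2) x^2 + 72 x − 5.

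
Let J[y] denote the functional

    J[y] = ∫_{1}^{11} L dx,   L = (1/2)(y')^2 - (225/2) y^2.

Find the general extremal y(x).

The Lagrangian is L = (1/2)(y')^2 - (225/2) y^2.
∂L/∂y = -225y.
∂L/∂y' = y'.
The Euler-Lagrange equation d/dx(∂L/∂y') − ∂L/∂y = 0 becomes:
    y'' + 225 y = 0
General solution: y(x) = A sin(15x) + B cos(15x), where A and B are arbitrary constants fixed by the endpoint conditions.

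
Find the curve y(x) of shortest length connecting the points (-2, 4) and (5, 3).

Arc-length functional: J[y] = ∫ sqrt(1 + (y')^2) dx.
Lagrangian L = sqrt(1 + (y')^2) has no explicit y dependence, so ∂L/∂y = 0 and the Euler-Lagrange equation gives
    d/dx( y' / sqrt(1 + (y')^2) ) = 0  ⇒  y' / sqrt(1 + (y')^2) = const.
Hence y' is constant, so y(x) is affine.
Fitting the endpoints (-2, 4) and (5, 3):
    slope m = (3 − 4) / (5 − (-2)) = -1/7,
    intercept c = 4 − m·(-2) = 26/7.
Extremal: y(x) = (-1/7) x + 26/7.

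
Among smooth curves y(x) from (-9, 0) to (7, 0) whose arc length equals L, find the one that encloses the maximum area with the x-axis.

Set up the augmented Lagrangian using a multiplier λ for the length constraint:
    F(y, y') = y − λ sqrt(1 + y'^2).
F has no explicit x dependence, so the Beltrami identity yields a first integral
    F − y' ∂F/∂y' = C.
Compute ∂F/∂y' = −λ y' / sqrt(1 + y'^2). Then
    y − λ sqrt(1 + y'^2) + λ y'^2 / sqrt(1 + y'^2) = C
    ⇒  y − λ / sqrt(1 + y'^2) = C.
Solving for y' and integrating gives
    (x − a)^2 + (y − b)^2 = λ^2,
a circular arc of radius λ. The constants a, b are determined by the endpoint conditions y(-9) = y(7) = 0, and λ is fixed implicitly by the length constraint
    ∫_{-9}^{7} sqrt(1 + y'^2) dx = L.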